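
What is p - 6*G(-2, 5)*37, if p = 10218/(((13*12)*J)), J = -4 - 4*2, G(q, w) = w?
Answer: -26771/24 ≈ -1115.5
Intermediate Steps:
J = -12 (J = -4 - 8 = -12)
p = -131/24 (p = 10218/(((13*12)*(-12))) = 10218/((156*(-12))) = 10218/(-1872) = 10218*(-1/1872) = -131/24 ≈ -5.4583)
p - 6*G(-2, 5)*37 = -131/24 - 6*5*37 = -131/24 - 30*37 = -131/24 - 1*1110 = -131/24 - 1110 = -26771/24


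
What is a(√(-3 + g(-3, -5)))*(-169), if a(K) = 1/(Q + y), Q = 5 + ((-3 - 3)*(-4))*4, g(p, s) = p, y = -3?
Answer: -169/98 ≈ -1.7245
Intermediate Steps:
Q = 101 (Q = 5 - 6*(-4)*4 = 5 + 24*4 = 5 + 96 = 101)
a(K) = 1/98 (a(K) = 1/(101 - 3) = 1/98)
a(√(-3 + g(-3, -5)))*(-169) = (1/98)*(-169) = -169/98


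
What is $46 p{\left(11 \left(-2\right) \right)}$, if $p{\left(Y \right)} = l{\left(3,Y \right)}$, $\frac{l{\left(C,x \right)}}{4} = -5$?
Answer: $-920$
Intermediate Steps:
$l{\left(C,x \right)} = -20$ ($l{\left(C,x \right)} = 4 \left(-5\right) = -20$)
$p{\left(Y \right)} = -20$
$46 p{\left(11 \left(-2\right) \right)} = 46 \left(-20\right) = -920$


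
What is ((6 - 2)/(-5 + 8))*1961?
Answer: 7844/3 ≈ 2614.7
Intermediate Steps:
((6 - 2)/(-5 + 8))*1961 = (4/3)*1961 = 7844/3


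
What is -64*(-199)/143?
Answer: 12736/143 ≈ 89.063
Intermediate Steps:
-64*(-199)/143 = 12736*(1/143) = 12736/143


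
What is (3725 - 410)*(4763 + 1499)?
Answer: 20758530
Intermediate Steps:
(3725 - 410)*(4763 + 1499) = 3315*6262 = 20758530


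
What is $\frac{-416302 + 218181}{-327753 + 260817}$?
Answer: $\frac{198121}{66936} \approx 2.9599$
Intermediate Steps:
$\frac{-416302 + 218181}{-327753 + 260817} = - \frac{198121}{-66936} = \left(-198121\right) \left(- \frac{1}{66936}\right) = \frac{198121}{66936}$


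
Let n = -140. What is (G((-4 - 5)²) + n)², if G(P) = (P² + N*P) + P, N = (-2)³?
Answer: 34269316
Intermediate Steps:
N = -8
G(P) = P² - 7*P (G(P) = (P² - 8*P) + P = P² - 7*P)
(G((-4 - 5)²) + n)² = ((-4 - 5)²*(-7 + (-4 - 5)²) - 140)² = ((-9)²*(-7 + (-9)²) - 140)² = (81*(-7 + 81) - 140)² = (81*74 - 140)² = (5994 - 140)² = 5854² = 34269316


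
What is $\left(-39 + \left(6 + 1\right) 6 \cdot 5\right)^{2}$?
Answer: $29241$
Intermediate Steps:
$\left(-39 + \left(6 + 1\right) 6 \cdot 5\right)^{2} = \left(-39 + 7 \cdot 30\right)^{2} = \left(-39 + 210\right)^{2} = 171^{2} = 29241$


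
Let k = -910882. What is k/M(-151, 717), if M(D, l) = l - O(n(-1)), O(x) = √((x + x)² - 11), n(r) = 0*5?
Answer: -326551197/257050 - 455441*I*√11/257050 ≈ -1270.4 - 5.8764*I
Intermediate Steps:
n(r) = 0
O(x) = √(-11 + 4*x²) (O(x) = √((2*x)² - 11) = √(4*x² - 11) = √(-11 + 4*x²))
M(D, l) = l - I*√11 (M(D, l) = l - √(-11 + 4*0²) = l - √(-11 + 4*0) = l - √(-11 + 0) = l - √(-11) = l - I*√11)
k/M(-151, 717) = -910882/(717 - I*√11)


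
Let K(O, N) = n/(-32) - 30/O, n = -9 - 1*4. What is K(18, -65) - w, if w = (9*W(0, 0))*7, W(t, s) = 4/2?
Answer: -12217/96 ≈ -127.26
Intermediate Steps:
n = -13 (n = -9 - 4 = -13)
K(O, N) = 13/32 - 30/O (K(O, N) = -13/(-32) - 30/O = -13*(-1/32) - 30/O = 13/32 - 30/O)
W(t, s) = 2 (W(t, s) = 4*(½) = 2)
w = 126 (w = (9*2)*7 = 18*7 = 126)
K(18, -65) - w = (13/32 - 30/18) - 1*126 = (13/32 - 30*1/18) - 126 = (13/32 - 5/3) - 126 = -121/96 - 126 = -12217/96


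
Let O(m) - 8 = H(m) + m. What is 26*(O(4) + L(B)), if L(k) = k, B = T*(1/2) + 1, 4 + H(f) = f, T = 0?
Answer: 338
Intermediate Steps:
H(f) = -4 + f
B = 1 (B = 0*(1/2) + 1 = 0 + 1 = 1)
O(m) = 4 + 2*m (O(m) = 8 + ((-4 + m) + m) = 8 + (-4 + 2*m) = 4 + 2*m)
26*(O(4) + L(B)) = 26*((4 + 2*4) + 1) = 26*((4 + 8) + 1) = 26*(12 + 1) = 26*13 = 338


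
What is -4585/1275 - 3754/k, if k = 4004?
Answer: -2314469/510510 ≈ -4.5336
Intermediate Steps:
-4585/1275 - 3754/k = -4585/1275 - 3754/4004 = -4585*1/1275 - 3754*1/4004 = -917/255 - 1877/2002 = -2314469/510510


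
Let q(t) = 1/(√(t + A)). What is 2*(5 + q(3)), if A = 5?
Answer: 10 + √2/2 ≈ 10.707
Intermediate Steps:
q(t) = (5 + t)^(-½) (q(t) = 1/(√(t + 5)) = 1/(√(5 + t)) = (5 + t)^(-½))
2*(5 + q(3)) = 2*(5 + (5 + 3)^(-½)) = 2*(5 + 8^(-½)) = 2*(5 + √2/4) = 10 + √2/2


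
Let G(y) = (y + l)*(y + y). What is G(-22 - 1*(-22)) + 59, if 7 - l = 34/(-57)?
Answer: 59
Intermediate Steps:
l = 433/57 (l = 7 - 34/(-57) = 7 - 34*(-1)/57 = 7 - 1*(-34/57) = 7 + 34/57 = 433/57 ≈ 7.5965)
G(y) = 2*y*(433/57 + y) (G(y) = (y + 433/57)*(y + y) = (433/57 + y)*(2*y) = 2*y*(433/57 + y))
G(-22 - 1*(-22)) + 59 = 2*(-22 - 1*(-22))*(433 + 57*(-22 - 1*(-22)))/57 + 59 = 2*(-22 + 22)*(433 + 57*(-22 + 22))/57 + 59 = (2/57)*0*(433 + 57*0) + 59 = (2/57)*0*(433 + 0) + 59 = (2/57)*0*433 + 59 = 0 + 59 = 59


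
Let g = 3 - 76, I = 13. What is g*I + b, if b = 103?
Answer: -846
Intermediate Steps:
g = -73
g*I + b = -73*13 + 103 = -949 + 103 = -846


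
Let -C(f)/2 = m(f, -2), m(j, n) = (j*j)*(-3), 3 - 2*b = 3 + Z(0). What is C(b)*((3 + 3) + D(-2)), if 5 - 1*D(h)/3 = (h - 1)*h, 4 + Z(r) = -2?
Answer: 162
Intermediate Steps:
Z(r) = -6 (Z(r) = -4 - 2 = -6)
D(h) = 15 - 3*h*(-1 + h) (D(h) = 15 - 3*(h - 1)*h = 15 - 3*(-1 + h)*h = 15 - 3*h*(-1 + h))
b = 3 (b = 3/2 - (3 - 6)/2 = 3/2 - ½*(-3) = 3/2 + 3/2 = 3)
m(j, n) = -3*j² (m(j, n) = j²*(-3) = -3*j²)
C(f) = 6*f² (C(f) = -(-6)*f² = 6*f²)
C(b)*((3 + 3) + D(-2)) = (6*3²)*((3 + 3) + (15 - 3*(-2)² + 3*(-2))) = (6*9)*(6 + (15 - 3*4 - 6)) = 54*(6 + (15 - 12 - 6)) = 54*(6 - 3) = 54*3 = 162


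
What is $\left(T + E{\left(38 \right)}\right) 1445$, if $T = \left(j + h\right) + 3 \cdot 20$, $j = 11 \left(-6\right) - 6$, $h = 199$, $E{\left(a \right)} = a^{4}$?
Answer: $3013291735$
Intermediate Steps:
$j = -72$ ($j = -66 - 6 = -72$)
$T = 187$ ($T = \left(-72 + 199\right) + 3 \cdot 20 = 127 + 60 = 187$)
$\left(T + E{\left(38 \right)}\right) 1445 = \left(187 + 38^{4}\right) 1445 = \left(187 + 2085136\right) 1445 = 2085323 \cdot 1445 = 3013291735$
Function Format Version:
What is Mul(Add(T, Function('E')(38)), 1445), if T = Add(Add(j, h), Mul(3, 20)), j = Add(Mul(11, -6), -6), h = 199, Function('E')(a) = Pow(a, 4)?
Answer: 3013291735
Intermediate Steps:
j = -72 (j = Add(-66, -6) = -72)
T = 187 (T = Add(Add(-72, 199), Mul(3, 20)) = Add(127, 60) = 187)
Mul(Add(T, Function('E')(38)), 1445) = Mul(Add(187, Pow(38, 4)), 1445) = Mul(Add(187, 2085136), 1445) = Mul(2085323, 1445) = 3013291735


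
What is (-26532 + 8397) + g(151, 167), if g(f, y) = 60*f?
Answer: -9075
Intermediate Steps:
(-26532 + 8397) + g(151, 167) = (-26532 + 8397) + 60*151 = -18135 + 9060 = -9075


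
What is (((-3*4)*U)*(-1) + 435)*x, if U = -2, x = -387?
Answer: -159057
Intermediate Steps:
(((-3*4)*U)*(-1) + 435)*x = ((-3*4*(-2))*(-1) + 435)*(-387) = (-12*(-2)*(-1) + 435)*(-387) = (24*(-1) + 435)*(-387) = (-24 + 435)*(-387) = 411*(-387) = -159057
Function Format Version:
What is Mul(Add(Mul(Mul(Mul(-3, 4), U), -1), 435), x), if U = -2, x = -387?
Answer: -159057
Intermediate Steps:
Mul(Add(Mul(Mul(Mul(-3, 4), U), -1), 435), x) = Mul(Add(Mul(Mul(Mul(-3, 4), -2), -1), 435), -387) = Mul(Add(Mul(Mul(-12, -2), -1), 435), -387) = Mul(Add(Mul(24, -1), 435), -387) = Mul(Add(-24, 435), -387) = Mul(411, -387) = -159057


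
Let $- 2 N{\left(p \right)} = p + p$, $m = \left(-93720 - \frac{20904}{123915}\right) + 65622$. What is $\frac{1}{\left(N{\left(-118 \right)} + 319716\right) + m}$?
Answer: $\frac{41305}{12050148512} \approx 3.4278 \cdot 10^{-6}$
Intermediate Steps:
$m = - \frac{1160594858}{41305}$ ($m = \left(-93720 - \frac{6968}{41305}\right) + 65622 = - \frac{3871111568}{41305} + 65622 = - \frac{1160594858}{41305} \approx -28098.0$)
$N{\left(p \right)} = - p$ ($N{\left(p \right)} = - \frac{p + p}{2} = - \frac{2 p}{2} = - p$)
$\frac{1}{\left(N{\left(-118 \right)} + 319716\right) + m} = \frac{1}{\left(\left(-1\right) \left(-118\right) + 319716\right) - \frac{1160594858}{41305}} = \frac{1}{\left(118 + 319716\right) - \frac{1160594858}{41305}} = \frac{1}{319834 - \frac{1160594858}{41305}} = \frac{1}{\frac{12050148512}{41305}} = \frac{41305}{12050148512}$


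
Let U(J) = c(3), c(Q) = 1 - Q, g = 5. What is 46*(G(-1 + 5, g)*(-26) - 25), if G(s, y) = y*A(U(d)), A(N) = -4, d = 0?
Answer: 22770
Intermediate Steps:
U(J) = -2 (U(J) = 1 - 1*3 = 1 - 3 = -2)
G(s, y) = -4*y (G(s, y) = y*(-4) = -4*y)
46*(G(-1 + 5, g)*(-26) - 25) = 46*(-4*5*(-26) - 25) = 46*(-20*(-26) - 25) = 46*(520 - 25) = 46*495 = 22770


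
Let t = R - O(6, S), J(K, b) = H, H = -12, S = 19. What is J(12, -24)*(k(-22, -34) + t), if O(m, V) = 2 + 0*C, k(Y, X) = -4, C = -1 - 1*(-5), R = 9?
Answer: -36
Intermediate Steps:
C = 4 (C = -1 + 5 = 4)
O(m, V) = 2 (O(m, V) = 2 + 0*4 = 2 + 0 = 2)
J(K, b) = -12
t = 7 (t = 9 - 1*2 = 9 - 2 = 7)
J(12, -24)*(k(-22, -34) + t) = -12*(-4 + 7) = -12*3 = -36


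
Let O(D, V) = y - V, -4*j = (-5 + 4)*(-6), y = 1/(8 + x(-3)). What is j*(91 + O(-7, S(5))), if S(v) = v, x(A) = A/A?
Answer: -775/6 ≈ -129.17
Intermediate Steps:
x(A) = 1
y = ⅑ (y = 1/(8 + 1) = 1/9 = ⅑ ≈ 0.11111)
j = -3/2 (j = -(-5 + 4)*(-6)/4 = -(-1)*(-6)/4 = -¼*6 = -3/2 ≈ -1.5000)
O(D, V) = ⅑ - V
j*(91 + O(-7, S(5))) = -3*(91 + (⅑ - 1*5))/2 = -3*(91 + (⅑ - 5))/2 = -3*(91 - 44/9)/2 = -3/2*775/9 = -775/6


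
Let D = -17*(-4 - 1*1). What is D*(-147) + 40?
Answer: -12455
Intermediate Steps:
D = 85 (D = -17*(-4 - 1) = -17*(-5) = 85)
D*(-147) + 40 = 85*(-147) + 40 = -12495 + 40 = -12455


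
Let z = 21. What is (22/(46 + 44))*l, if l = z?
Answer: 77/15 ≈ 5.1333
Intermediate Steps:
l = 21
(22/(46 + 44))*l = (22/(46 + 44))*21 = (22/90)*21 = ((1/90)*22)*21 = (11/45)*21 = 77/15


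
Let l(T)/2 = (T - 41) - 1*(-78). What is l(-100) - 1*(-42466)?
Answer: 42340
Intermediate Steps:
l(T) = 74 + 2*T (l(T) = 2*((T - 41) - 1*(-78)) = 2*((-41 + T) + 78) = 2*(37 + T) = 74 + 2*T)
l(-100) - 1*(-42466) = (74 + 2*(-100)) - 1*(-42466) = (74 - 200) + 42466 = -126 + 42466 = 42340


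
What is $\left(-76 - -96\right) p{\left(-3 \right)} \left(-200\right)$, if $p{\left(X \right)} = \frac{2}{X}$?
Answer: $\frac{8000}{3} \approx 2666.7$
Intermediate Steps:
$\left(-76 - -96\right) p{\left(-3 \right)} \left(-200\right) = \left(-76 - -96\right) \frac{2}{-3} \left(-200\right) = \left(-76 + 96\right) 2 \left(- \frac{1}{3}\right) \left(-200\right) = 20 \left(- \frac{2}{3}\right) \left(-200\right) = \left(- \frac{40}{3}\right) \left(-200\right) = \frac{8000}{3}$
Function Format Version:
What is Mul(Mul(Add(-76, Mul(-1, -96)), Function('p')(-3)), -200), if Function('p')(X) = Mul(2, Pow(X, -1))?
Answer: Rational(8000, 3) ≈ 2666.7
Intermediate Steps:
Mul(Mul(Add(-76, Mul(-1, -96)), Function('p')(-3)), -200) = Mul(Mul(Add(-76, Mul(-1, -96)), Mul(2, Pow(-3, -1))), -200) = Mul(Mul(Add(-76, 96), Mul(2, Rational(-1, 3))), -200) = Mul(Mul(20, Rational(-2, 3)), -200) = Mul(Rational(-40, 3), -200) = Rational(8000, 3)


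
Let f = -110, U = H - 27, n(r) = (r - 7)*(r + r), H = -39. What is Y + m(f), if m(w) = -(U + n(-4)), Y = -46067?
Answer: -46089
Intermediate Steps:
n(r) = 2*r*(-7 + r) (n(r) = (-7 + r)*(2*r) = 2*r*(-7 + r))
U = -66 (U = -39 - 27 = -66)
m(w) = -22 (m(w) = -(-66 + 2*(-4)*(-7 - 4)) = -(-66 + 2*(-4)*(-11)) = -(-66 + 88) = -1*22 = -22)
Y + m(f) = -46067 - 22 = -46089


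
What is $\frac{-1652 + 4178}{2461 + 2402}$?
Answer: $\frac{842}{1621} \approx 0.51943$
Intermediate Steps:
$\frac{-1652 + 4178}{2461 + 2402} = \frac{2526}{4863} = 2526 \cdot \frac{1}{4863} = \frac{842}{1621}$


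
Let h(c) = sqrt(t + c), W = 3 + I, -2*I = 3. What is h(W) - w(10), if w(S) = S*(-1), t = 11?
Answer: 10 + 5*sqrt(2)/2 ≈ 13.536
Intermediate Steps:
I = -3/2 (I = -1/2*3 = -3/2 ≈ -1.5000)
w(S) = -S
W = 3/2 (W = 3 - 3/2 = 3/2 ≈ 1.5000)
h(c) = sqrt(11 + c)
h(W) - w(10) = sqrt(11 + 3/2) - (-1)*10 = sqrt(25/2) - 1*(-10) = 5*sqrt(2)/2 + 10 = 10 + 5*sqrt(2)/2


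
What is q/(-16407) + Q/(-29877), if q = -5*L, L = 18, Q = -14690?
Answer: 27078640/54465771 ≈ 0.49717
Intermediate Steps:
q = -90 (q = -5*18 = -90)
q/(-16407) + Q/(-29877) = -90/(-16407) - 14690/(-29877) = -90*(-1/16407) - 14690*(-1/29877) = 10/1823 + 14690/29877 = 27078640/54465771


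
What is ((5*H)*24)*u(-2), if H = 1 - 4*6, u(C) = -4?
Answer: 11040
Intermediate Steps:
H = -23 (H = 1 - 24 = -23)
((5*H)*24)*u(-2) = ((5*(-23))*24)*(-4) = -115*24*(-4) = -2760*(-4) = 11040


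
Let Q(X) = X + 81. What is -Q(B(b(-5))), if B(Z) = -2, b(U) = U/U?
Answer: -79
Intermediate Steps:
b(U) = 1
Q(X) = 81 + X
-Q(B(b(-5))) = -(81 - 2) = -1*79 = -79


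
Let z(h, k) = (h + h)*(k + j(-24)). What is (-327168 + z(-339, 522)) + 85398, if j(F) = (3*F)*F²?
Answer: 27522330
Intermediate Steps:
j(F) = 3*F³
z(h, k) = 2*h*(-41472 + k) (z(h, k) = (h + h)*(k + 3*(-24)³) = (2*h)*(k + 3*(-13824)) = (2*h)*(k - 41472) = (2*h)*(-41472 + k) = 2*h*(-41472 + k))
(-327168 + z(-339, 522)) + 85398 = (-327168 + 2*(-339)*(-41472 + 522)) + 85398 = (-327168 + 2*(-339)*(-40950)) + 85398 = (-327168 + 27764100) + 85398 = 27436932 + 85398 = 27522330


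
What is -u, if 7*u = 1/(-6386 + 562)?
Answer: 1/40768 ≈ 2.4529e-5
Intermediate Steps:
u = -1/40768 (u = 1/(7*(-6386 + 562)) = (1/7)/(-5824) = (1/7)*(-1/5824) = -1/40768 ≈ -2.4529e-5)
-u = -1*(-1/40768) = 1/40768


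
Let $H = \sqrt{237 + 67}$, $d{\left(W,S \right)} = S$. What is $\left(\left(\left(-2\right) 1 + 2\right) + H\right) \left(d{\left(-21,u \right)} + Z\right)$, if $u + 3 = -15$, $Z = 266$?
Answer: $992 \sqrt{19} \approx 4324.0$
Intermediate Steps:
$u = -18$ ($u = -3 - 15 = -18$)
$H = 4 \sqrt{19}$ ($H = \sqrt{304} = 4 \sqrt{19} \approx 17.436$)
$\left(\left(\left(-2\right) 1 + 2\right) + H\right) \left(d{\left(-21,u \right)} + Z\right) = \left(\left(\left(-2\right) 1 + 2\right) + 4 \sqrt{19}\right) \left(-18 + 266\right) = \left(\left(-2 + 2\right) + 4 \sqrt{19}\right) 248 = \left(0 + 4 \sqrt{19}\right) 248 = 4 \sqrt{19} \cdot 248 = 992 \sqrt{19}$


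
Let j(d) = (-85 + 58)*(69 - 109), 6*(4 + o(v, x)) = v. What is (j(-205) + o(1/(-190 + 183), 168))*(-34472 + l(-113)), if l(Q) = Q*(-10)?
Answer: -251126387/7 ≈ -3.5875e+7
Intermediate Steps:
l(Q) = -10*Q
o(v, x) = -4 + v/6
j(d) = 1080 (j(d) = -27*(-40) = 1080)
(j(-205) + o(1/(-190 + 183), 168))*(-34472 + l(-113)) = (1080 + (-4 + 1/(6*(-190 + 183))))*(-34472 - 10*(-113)) = (1080 + (-4 + (⅙)/(-7)))*(-34472 + 1130) = (1080 + (-4 + (⅙)*(-⅐)))*(-33342) = (1080 + (-4 - 1/42))*(-33342) = (1080 - 169/42)*(-33342) = (45191/42)*(-33342) = -251126387/7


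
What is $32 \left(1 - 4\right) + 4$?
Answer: $-92$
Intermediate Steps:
$32 \left(1 - 4\right) + 4 = 32 \left(-3\right) + 4 = -96 + 4 = -92$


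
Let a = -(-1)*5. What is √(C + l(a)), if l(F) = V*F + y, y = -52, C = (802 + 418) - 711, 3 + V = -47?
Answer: 3*√23 ≈ 14.387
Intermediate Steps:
V = -50 (V = -3 - 47 = -50)
C = 509 (C = 1220 - 711 = 509)
a = 5 (a = -1*(-5) = 5)
l(F) = -52 - 50*F (l(F) = -50*F - 52 = -52 - 50*F)
√(C + l(a)) = √(509 + (-52 - 50*5)) = √(509 + (-52 - 250)) = √(509 - 302) = √207 = 3*√23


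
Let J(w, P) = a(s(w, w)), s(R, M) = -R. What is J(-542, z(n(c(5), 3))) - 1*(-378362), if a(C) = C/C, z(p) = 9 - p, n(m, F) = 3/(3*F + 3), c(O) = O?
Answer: 378363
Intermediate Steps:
n(m, F) = 3/(3 + 3*F)
a(C) = 1
J(w, P) = 1
J(-542, z(n(c(5), 3))) - 1*(-378362) = 1 - 1*(-378362) = 1 + 378362 = 378363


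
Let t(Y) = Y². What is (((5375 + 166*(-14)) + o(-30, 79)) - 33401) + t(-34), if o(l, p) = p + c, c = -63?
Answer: -29178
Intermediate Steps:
o(l, p) = -63 + p (o(l, p) = p - 63 = -63 + p)
(((5375 + 166*(-14)) + o(-30, 79)) - 33401) + t(-34) = (((5375 + 166*(-14)) + (-63 + 79)) - 33401) + (-34)² = (((5375 - 2324) + 16) - 33401) + 1156 = ((3051 + 16) - 33401) + 1156 = (3067 - 33401) + 1156 = -30334 + 1156 = -29178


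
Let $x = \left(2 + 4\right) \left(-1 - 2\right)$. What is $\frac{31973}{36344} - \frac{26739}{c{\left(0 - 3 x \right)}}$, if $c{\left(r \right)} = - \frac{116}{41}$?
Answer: $\frac{9961899931}{1053976} \approx 9451.7$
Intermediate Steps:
$x = -18$ ($x = 6 \left(-3\right) = -18$)
$c{\left(r \right)} = - \frac{116}{41}$ ($c{\left(r \right)} = \left(-116\right) \frac{1}{41} = - \frac{116}{41}$)
$\frac{31973}{36344} - \frac{26739}{c{\left(0 - 3 x \right)}} = \frac{31973}{36344} - \frac{26739}{- \frac{116}{41}} = 31973 \cdot \frac{1}{36344} - - \frac{1096299}{116} = \frac{31973}{36344} + \frac{1096299}{116} = \frac{9961899931}{1053976}$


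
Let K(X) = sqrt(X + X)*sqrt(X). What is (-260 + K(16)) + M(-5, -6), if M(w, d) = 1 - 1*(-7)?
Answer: -252 + 16*sqrt(2) ≈ -229.37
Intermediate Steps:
M(w, d) = 8 (M(w, d) = 1 + 7 = 8)
K(X) = X*sqrt(2) (K(X) = sqrt(2*X)*sqrt(X) = (sqrt(2)*sqrt(X))*sqrt(X) = X*sqrt(2))
(-260 + K(16)) + M(-5, -6) = (-260 + 16*sqrt(2)) + 8 = -252 + 16*sqrt(2)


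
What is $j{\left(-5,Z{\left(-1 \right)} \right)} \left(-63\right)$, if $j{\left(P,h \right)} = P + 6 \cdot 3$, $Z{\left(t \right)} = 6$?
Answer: $-819$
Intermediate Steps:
$j{\left(P,h \right)} = 18 + P$ ($j{\left(P,h \right)} = P + 18 = 18 + P$)
$j{\left(-5,Z{\left(-1 \right)} \right)} \left(-63\right) = \left(18 - 5\right) \left(-63\right) = 13 \left(-63\right) = -819$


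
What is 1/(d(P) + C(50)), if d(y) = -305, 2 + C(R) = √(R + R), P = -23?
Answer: -1/297 ≈ -0.0033670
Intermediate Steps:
C(R) = -2 + √2*√R (C(R) = -2 + √(R + R) = -2 + √(2*R) = -2 + √2*√R)
1/(d(P) + C(50)) = 1/(-305 + (-2 + √2*√50)) = 1/(-305 + (-2 + √2*(5*√2))) = 1/(-305 + (-2 + 10)) = 1/(-305 + 8) = 1/(-297) = -1/297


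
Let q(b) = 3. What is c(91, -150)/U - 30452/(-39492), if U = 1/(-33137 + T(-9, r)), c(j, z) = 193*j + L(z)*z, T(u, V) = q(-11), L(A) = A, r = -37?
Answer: -13105888587253/9873 ≈ -1.3274e+9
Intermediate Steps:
T(u, V) = 3
c(j, z) = z² + 193*j (c(j, z) = 193*j + z*z = 193*j + z² = z² + 193*j)
U = -1/33134 (U = 1/(-33137 + 3) = 1/(-33134) = -1/33134 ≈ -3.0180e-5)
c(91, -150)/U - 30452/(-39492) = ((-150)² + 193*91)/(-1/33134) - 30452/(-39492) = (22500 + 17563)*(-33134) - 30452*(-1/39492) = 40063*(-33134) + 7613/9873 = -1327447442 + 7613/9873 = -13105888587253/9873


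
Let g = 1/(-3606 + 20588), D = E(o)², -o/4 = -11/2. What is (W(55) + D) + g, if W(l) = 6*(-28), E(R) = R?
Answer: 5366313/16982 ≈ 316.00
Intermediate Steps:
o = 22 (o = -(-44)/2 = -4*(-11/2) = 22)
D = 484 (D = 22² = 484)
W(l) = -168
g = 1/16982 ≈ 5.8886e-5
(W(55) + D) + g = (-168 + 484) + 1/16982 = 316 + 1/16982 = 5366313/16982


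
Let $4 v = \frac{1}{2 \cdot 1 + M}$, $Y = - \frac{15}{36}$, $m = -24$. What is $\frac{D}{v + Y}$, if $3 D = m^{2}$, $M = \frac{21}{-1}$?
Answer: $- \frac{21888}{49} \approx -446.69$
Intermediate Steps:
$M = -21$ ($M = 21 \left(-1\right) = -21$)
$D = 192$ ($D = \frac{\left(-24\right)^{2}}{3} = \frac{1}{3} \cdot 576 = 192$)
$Y = - \frac{5}{12}$ ($Y = \left(-15\right) \frac{1}{36} = - \frac{5}{12} \approx -0.41667$)
$v = - \frac{1}{76}$ ($v = \frac{1}{4 \left(2 \cdot 1 - 21\right)} = \frac{1}{4 \left(2 - 21\right)} = \frac{1}{4 \left(-19\right)} = \frac{1}{4} \left(- \frac{1}{19}\right) = - \frac{1}{76} \approx -0.013158$)
$\frac{D}{v + Y} = \frac{192}{- \frac{1}{76} - \frac{5}{12}} = \frac{192}{- \frac{49}{114}} = 192 \left(- \frac{114}{49}\right) = - \frac{21888}{49}$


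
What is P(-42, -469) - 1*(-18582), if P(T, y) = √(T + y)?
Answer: 18582 + I*√511 ≈ 18582.0 + 22.605*I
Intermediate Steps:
P(-42, -469) - 1*(-18582) = √(-42 - 469) - 1*(-18582) = √(-511) + 18582 = I*√511 + 18582 = 18582 + I*√511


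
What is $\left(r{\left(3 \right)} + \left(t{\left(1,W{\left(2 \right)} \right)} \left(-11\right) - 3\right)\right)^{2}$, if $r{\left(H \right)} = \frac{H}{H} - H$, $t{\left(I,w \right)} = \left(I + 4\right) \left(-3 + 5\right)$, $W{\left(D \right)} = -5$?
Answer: $13225$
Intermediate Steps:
$t{\left(I,w \right)} = 8 + 2 I$ ($t{\left(I,w \right)} = \left(4 + I\right) 2 = 8 + 2 I$)
$r{\left(H \right)} = 1 - H$
$\left(r{\left(3 \right)} + \left(t{\left(1,W{\left(2 \right)} \right)} \left(-11\right) - 3\right)\right)^{2} = \left(\left(1 - 3\right) + \left(\left(8 + 2 \cdot 1\right) \left(-11\right) - 3\right)\right)^{2} = \left(\left(1 - 3\right) + \left(\left(8 + 2\right) \left(-11\right) - 3\right)\right)^{2} = \left(-2 + \left(10 \left(-11\right) - 3\right)\right)^{2} = \left(-2 - 113\right)^{2} = \left(-115\right)^{2} = 13225$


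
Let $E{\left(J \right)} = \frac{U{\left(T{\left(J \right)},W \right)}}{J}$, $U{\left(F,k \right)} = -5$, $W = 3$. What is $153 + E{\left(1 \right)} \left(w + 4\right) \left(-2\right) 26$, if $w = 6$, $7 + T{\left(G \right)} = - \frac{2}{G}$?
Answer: $2753$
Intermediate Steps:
$T{\left(G \right)} = -7 - \frac{2}{G}$
$E{\left(J \right)} = - \frac{5}{J}$
$153 + E{\left(1 \right)} \left(w + 4\right) \left(-2\right) 26 = 153 + - \frac{5}{1} \left(6 + 4\right) \left(-2\right) 26 = 153 + \left(-5\right) 1 \cdot 10 \left(-2\right) 26 = 153 + \left(-5\right) \left(-20\right) 26 = 153 + 100 \cdot 26 = 153 + 2600 = 2753$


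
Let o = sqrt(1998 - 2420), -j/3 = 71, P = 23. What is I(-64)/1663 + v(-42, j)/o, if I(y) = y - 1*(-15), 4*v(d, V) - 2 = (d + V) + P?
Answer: -49/1663 + 115*I*sqrt(422)/844 ≈ -0.029465 + 2.7991*I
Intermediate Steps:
j = -213 (j = -3*71 = -213)
o = I*sqrt(422) (o = sqrt(-422) = I*sqrt(422) ≈ 20.543*I)
v(d, V) = 25/4 + V/4 + d/4 (v(d, V) = 1/2 + ((d + V) + 23)/4 = 1/2 + ((V + d) + 23)/4 = 1/2 + (23 + V + d)/4 = 1/2 + (23/4 + V/4 + d/4) = 25/4 + V/4 + d/4)
I(y) = 15 + y (I(y) = y + 15 = 15 + y)
I(-64)/1663 + v(-42, j)/o = (15 - 64)/1663 + (25/4 + (1/4)*(-213) + (1/4)*(-42))/((I*sqrt(422))) = -49*1/1663 + (25/4 - 213/4 - 21/2)*(-I*sqrt(422)/422) = -49/1663 - (-115)*I*sqrt(422)/844 = -49/1663 + 115*I*sqrt(422)/844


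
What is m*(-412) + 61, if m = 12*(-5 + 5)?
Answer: 61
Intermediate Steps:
m = 0 (m = 12*0 = 0)
m*(-412) + 61 = 0*(-412) + 61 = 0 + 61 = 61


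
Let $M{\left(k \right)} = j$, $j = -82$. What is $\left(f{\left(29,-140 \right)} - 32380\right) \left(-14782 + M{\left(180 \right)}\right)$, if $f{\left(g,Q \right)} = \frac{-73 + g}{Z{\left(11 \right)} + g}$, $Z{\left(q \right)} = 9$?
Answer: $\frac{9144957088}{19} \approx 4.8131 \cdot 10^{8}$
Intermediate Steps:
$f{\left(g,Q \right)} = \frac{-73 + g}{9 + g}$
$M{\left(k \right)} = -82$
$\left(f{\left(29,-140 \right)} - 32380\right) \left(-14782 + M{\left(180 \right)}\right) = \left(\frac{-73 + 29}{9 + 29} - 32380\right) \left(-14782 - 82\right) = \left(\frac{1}{38} \left(-44\right) - 32380\right) \left(-14864\right) = \left(- \frac{22}{19} - 32380\right) \left(-14864\right) = \left(- \frac{615242}{19}\right) \left(-14864\right) = \frac{9144957088}{19}$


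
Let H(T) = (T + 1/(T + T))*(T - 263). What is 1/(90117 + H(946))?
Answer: 1892/1392957303 ≈ 1.3583e-6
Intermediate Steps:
H(T) = (-263 + T)*(T + 1/(2*T)) (H(T) = (T + 1/(2*T))*(-263 + T) = (-263 + T)*(T + 1/(2*T)))
1/(90117 + H(946)) = 1/(90117 + (1/2 + 946**2 - 263*946 - 263/2/946)) = 1/(90117 + (1/2 + 894916 - 248798 - 263/2*1/946)) = 1/(90117 + (1/2 + 894916 - 248798 - 263/1892)) = 1/(90117 + 1222455939/1892) = 1/(1392957303/1892) = 1892/1392957303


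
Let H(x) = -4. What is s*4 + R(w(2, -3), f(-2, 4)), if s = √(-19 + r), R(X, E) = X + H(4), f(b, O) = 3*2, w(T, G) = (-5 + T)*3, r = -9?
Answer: -13 + 8*I*√7 ≈ -13.0 + 21.166*I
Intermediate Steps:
w(T, G) = -15 + 3*T
f(b, O) = 6
R(X, E) = -4 + X (R(X, E) = X - 4 = -4 + X)
s = 2*I*√7 (s = √(-19 - 9) = √(-28) = 2*I*√7 ≈ 5.2915*I)
s*4 + R(w(2, -3), f(-2, 4)) = (2*I*√7)*4 + (-4 + (-15 + 3*2)) = 8*I*√7 + (-4 + (-15 + 6)) = 8*I*√7 + (-4 - 9) = 8*I*√7 - 13 = -13 + 8*I*√7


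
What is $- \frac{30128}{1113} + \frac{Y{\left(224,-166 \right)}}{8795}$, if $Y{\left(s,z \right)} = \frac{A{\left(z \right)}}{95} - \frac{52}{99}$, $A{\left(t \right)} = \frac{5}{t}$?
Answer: $- \frac{3939895419431}{145548789210} \approx -27.069$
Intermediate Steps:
$Y{\left(s,z \right)} = - \frac{52}{99} + \frac{1}{19 z}$ ($Y{\left(s,z \right)} = \frac{5 \frac{1}{z}}{95} - \frac{52}{99} = \frac{5}{z} \frac{1}{95} - \frac{52}{99} = \frac{1}{19 z} - \frac{52}{99} = - \frac{52}{99} + \frac{1}{19 z}$)
$- \frac{30128}{1113} + \frac{Y{\left(224,-166 \right)}}{8795} = - \frac{30128}{1113} + \frac{\frac{1}{1881} \frac{1}{-166} \left(99 - -164008\right)}{8795} = \left(-30128\right) \frac{1}{1113} + \frac{1}{1881} \left(- \frac{1}{166}\right) \left(99 + 164008\right) \frac{1}{8795} = - \frac{4304}{159} + \frac{1}{1881} \left(- \frac{1}{166}\right) 164107 \cdot \frac{1}{8795} = - \frac{4304}{159} - \frac{164107}{2746203570} = - \frac{3939895419431}{145548789210}$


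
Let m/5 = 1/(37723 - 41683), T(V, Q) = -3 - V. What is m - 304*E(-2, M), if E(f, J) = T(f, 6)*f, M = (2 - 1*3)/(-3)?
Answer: -481537/792 ≈ -608.00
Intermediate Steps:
M = 1/3 (M = (2 - 3)*(-1/3) = -1*(-1/3) = 1/3 ≈ 0.33333)
E(f, J) = f*(-3 - f) (E(f, J) = (-3 - f)*f = f*(-3 - f))
m = -1/792 (m = 5/(37723 - 41683) = 5/(-3960) = 5*(-1/3960) = -1/792 ≈ -0.0012626)
m - 304*E(-2, M) = -1/792 - 304*(-1*(-2)*(3 - 2)) = -1/792 - 304*(-1*(-2)*1) = -1/792 - 304*2 = -1/792 - 1*608 = -1/792 - 608 = -481537/792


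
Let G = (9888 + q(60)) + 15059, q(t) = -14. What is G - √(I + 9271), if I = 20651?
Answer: 24933 - √29922 ≈ 24760.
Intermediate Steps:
G = 24933 (G = (9888 - 14) + 15059 = 9874 + 15059 = 24933)
G - √(I + 9271) = 24933 - √(20651 + 9271) = 24933 - √29922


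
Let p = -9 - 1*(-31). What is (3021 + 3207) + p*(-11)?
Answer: 5986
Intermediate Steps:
p = 22 (p = -9 + 31 = 22)
(3021 + 3207) + p*(-11) = (3021 + 3207) + 22*(-11) = 6228 - 242 = 5986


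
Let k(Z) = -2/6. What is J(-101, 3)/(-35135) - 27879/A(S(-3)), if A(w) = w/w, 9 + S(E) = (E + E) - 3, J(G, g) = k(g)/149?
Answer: -437849313254/15705345 ≈ -27879.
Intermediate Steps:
k(Z) = -1/3 (k(Z) = -2*1/6 = -1/3)
J(G, g) = -1/447 (J(G, g) = -1/3/149 = -1/3*1/149 = -1/447)
S(E) = -12 + 2*E (S(E) = -9 + ((E + E) - 3) = -9 + (2*E - 3) = -9 + (-3 + 2*E) = -12 + 2*E)
A(w) = 1
J(-101, 3)/(-35135) - 27879/A(S(-3)) = -1/447/(-35135) - 27879/1 = -1/447*(-1/35135) - 27879*1 = 1/15705345 - 27879 = -437849313254/15705345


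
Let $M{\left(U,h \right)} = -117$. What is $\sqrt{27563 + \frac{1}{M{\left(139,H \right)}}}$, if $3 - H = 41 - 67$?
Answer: $\frac{\sqrt{41923310}}{39} \approx 166.02$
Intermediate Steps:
$H = 29$ ($H = 3 - \left(41 - 67\right) = 3 - -26 = 3 + 26 = 29$)
$\sqrt{27563 + \frac{1}{M{\left(139,H \right)}}} = \sqrt{27563 + \frac{1}{-117}} = \sqrt{27563 - \frac{1}{117}} = \sqrt{\frac{3224870}{117}} = \frac{\sqrt{41923310}}{39}$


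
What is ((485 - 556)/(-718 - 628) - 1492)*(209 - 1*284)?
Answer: 150612075/1346 ≈ 1.1190e+5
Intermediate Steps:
((485 - 556)/(-718 - 628) - 1492)*(209 - 1*284) = (-71/(-1346) - 1492)*(209 - 284) = (-71*(-1/1346) - 1492)*(-75) = (71/1346 - 1492)*(-75) = -2008161/1346*(-75) = 150612075/1346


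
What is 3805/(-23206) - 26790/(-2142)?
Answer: 102256405/8284542 ≈ 12.343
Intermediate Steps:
3805/(-23206) - 26790/(-2142) = 3805*(-1/23206) - 26790*(-1/2142) = -3805/23206 + 4465/357 = 102256405/8284542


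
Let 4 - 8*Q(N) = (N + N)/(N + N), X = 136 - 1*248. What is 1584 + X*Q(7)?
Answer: 1542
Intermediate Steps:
X = -112 (X = 136 - 248 = -112)
Q(N) = 3/8 (Q(N) = 1/2 - (N + N)/(8*(N + N)) = 1/2 - 2*N/(8*(2*N)) = 1/2 - 2*N*1/(2*N)/8 = 1/2 - 1/8*1 = 1/2 - 1/8 = 3/8)
1584 + X*Q(7) = 1584 - 112*3/8 = 1584 - 42 = 1542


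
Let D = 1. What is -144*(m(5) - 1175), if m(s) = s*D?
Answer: 168480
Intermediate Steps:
m(s) = s (m(s) = s*1 = s)
-144*(m(5) - 1175) = -144*(5 - 1175) = -144*(-1170) = 168480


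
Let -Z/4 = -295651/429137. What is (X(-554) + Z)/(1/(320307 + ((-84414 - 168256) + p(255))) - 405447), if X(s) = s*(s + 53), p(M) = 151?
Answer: -8074220104953576/11794590658264195 ≈ -0.68457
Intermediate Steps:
Z = 1182604/429137 (Z = -(-1182604)/429137 = -4*(-295651/429137) = 1182604/429137 ≈ 2.7558)
X(s) = s*(53 + s)
(X(-554) + Z)/(1/(320307 + ((-84414 - 168256) + p(255))) - 405447) = (-554*(53 - 554) + 1182604/429137)/(1/(320307 + ((-84414 - 168256) + 151)) - 405447) = (-554*(-501) + 1182604/429137)/(1/(320307 + (-252670 + 151)) - 405447) = (277554 + 1182604/429137)/(1/(320307 - 252519) - 405447) = 119109873502/(429137*(1/67788 - 405447)) = 119109873502/(429137*(-27484441235/67788)) = (119109873502/429137)*(-67788/27484441235) = -8074220104953576/11794590658264195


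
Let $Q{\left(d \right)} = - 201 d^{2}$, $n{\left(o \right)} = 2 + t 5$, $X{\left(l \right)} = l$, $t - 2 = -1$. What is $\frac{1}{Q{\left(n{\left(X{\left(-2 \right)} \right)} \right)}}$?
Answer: $- \frac{1}{9849} \approx -0.00010153$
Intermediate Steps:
$t = 1$ ($t = 2 - 1 = 1$)
$n{\left(o \right)} = 7$ ($n{\left(o \right)} = 2 + 1 \cdot 5 = 2 + 5 = 7$)
$\frac{1}{Q{\left(n{\left(X{\left(-2 \right)} \right)} \right)}} = \frac{1}{\left(-201\right) 7^{2}} = \frac{1}{\left(-201\right) 49} = \frac{1}{-9849} = - \frac{1}{9849}$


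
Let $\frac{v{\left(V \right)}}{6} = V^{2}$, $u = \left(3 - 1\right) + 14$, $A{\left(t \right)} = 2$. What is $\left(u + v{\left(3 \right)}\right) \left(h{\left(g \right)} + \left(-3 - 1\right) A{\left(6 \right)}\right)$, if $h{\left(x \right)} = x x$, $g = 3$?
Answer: $70$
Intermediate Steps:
$h{\left(x \right)} = x^{2}$
$u = 16$ ($u = 2 + 14 = 16$)
$v{\left(V \right)} = 6 V^{2}$
$\left(u + v{\left(3 \right)}\right) \left(h{\left(g \right)} + \left(-3 - 1\right) A{\left(6 \right)}\right) = \left(16 + 6 \cdot 3^{2}\right) \left(3^{2} + \left(-3 - 1\right) 2\right) = \left(16 + 6 \cdot 9\right) \left(9 - 8\right) = \left(16 + 54\right) \left(9 - 8\right) = 70 \cdot 1 = 70$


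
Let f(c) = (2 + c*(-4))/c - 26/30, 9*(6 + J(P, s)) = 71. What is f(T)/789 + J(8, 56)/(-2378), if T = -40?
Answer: -79093/11257452 ≈ -0.0070258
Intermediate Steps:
J(P, s) = 17/9 (J(P, s) = -6 + (1/9)*71 = -6 + 71/9 = 17/9)
f(c) = -13/15 + (2 - 4*c)/c (f(c) = (2 - 4*c)/c - 26*1/30 = (2 - 4*c)/c - 13/15 = -13/15 + (2 - 4*c)/c)
f(T)/789 + J(8, 56)/(-2378) = (-73/15 + 2/(-40))/789 + (17/9)/(-2378) = (-73/15 + 2*(-1/40))*(1/789) + (17/9)*(-1/2378) = (-73/15 - 1/20)*(1/789) - 17/21402 = -59/12*1/789 - 17/21402 = -59/9468 - 17/21402 = -79093/11257452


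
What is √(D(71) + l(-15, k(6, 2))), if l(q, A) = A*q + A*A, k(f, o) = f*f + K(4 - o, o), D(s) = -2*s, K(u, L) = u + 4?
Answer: 4*√62 ≈ 31.496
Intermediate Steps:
K(u, L) = 4 + u
k(f, o) = 8 + f² - o (k(f, o) = f*f + (4 + (4 - o)) = f² + (8 - o) = 8 + f² - o)
l(q, A) = A² + A*q (l(q, A) = A*q + A² = A² + A*q)
√(D(71) + l(-15, k(6, 2))) = √(-2*71 + (8 + 6² - 1*2)*((8 + 6² - 1*2) - 15)) = √(-142 + (8 + 36 - 2)*((8 + 36 - 2) - 15)) = √(-142 + 42*(42 - 15)) = √(-142 + 42*27) = √(-142 + 1134) = √992 = 4*√62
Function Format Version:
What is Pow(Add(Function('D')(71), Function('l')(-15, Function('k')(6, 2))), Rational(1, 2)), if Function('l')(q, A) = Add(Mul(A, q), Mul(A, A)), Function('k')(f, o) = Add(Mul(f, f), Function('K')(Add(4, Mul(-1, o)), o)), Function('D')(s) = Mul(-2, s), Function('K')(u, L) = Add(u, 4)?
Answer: Mul(4, Pow(62, Rational(1, 2))) ≈ 31.496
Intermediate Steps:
Function('K')(u, L) = Add(4, u)
Function('k')(f, o) = Add(8, Pow(f, 2), Mul(-1, o)) (Function('k')(f, o) = Add(Mul(f, f), Add(4, Add(4, Mul(-1, o)))) = Add(Pow(f, 2), Add(8, Mul(-1, o))) = Add(8, Pow(f, 2), Mul(-1, o)))
Function('l')(q, A) = Add(Pow(A, 2), Mul(A, q)) (Function('l')(q, A) = Add(Mul(A, q), Pow(A, 2)) = Add(Pow(A, 2), Mul(A, q)))
Pow(Add(Function('D')(71), Function('l')(-15, Function('k')(6, 2))), Rational(1, 2)) = Pow(Add(Mul(-2, 71), Mul(Add(8, Pow(6, 2), Mul(-1, 2)), Add(Add(8, Pow(6, 2), Mul(-1, 2)), -15))), Rational(1, 2)) = Pow(Add(-142, Mul(Add(8, 36, -2), Add(Add(8, 36, -2), -15))), Rational(1, 2)) = Pow(Add(-142, Mul(42, Add(42, -15))), Rational(1, 2)) = Pow(Add(-142, Mul(42, 27)), Rational(1, 2)) = Pow(Add(-142, 1134), Rational(1, 2)) = Pow(992, Rational(1, 2)) = Mul(4, Pow(62, Rational(1, 2)))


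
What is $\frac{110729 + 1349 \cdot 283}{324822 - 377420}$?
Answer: $- \frac{246248}{26299} \approx -9.3634$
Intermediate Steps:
$\frac{110729 + 1349 \cdot 283}{324822 - 377420} = \frac{110729 + 381767}{-52598} = 492496 \left(- \frac{1}{52598}\right) = - \frac{246248}{26299}$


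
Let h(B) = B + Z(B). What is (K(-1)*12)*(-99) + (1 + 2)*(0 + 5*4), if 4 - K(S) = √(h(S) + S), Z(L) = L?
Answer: -4692 + 1188*I*√3 ≈ -4692.0 + 2057.7*I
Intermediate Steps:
h(B) = 2*B (h(B) = B + B = 2*B)
K(S) = 4 - √3*√S (K(S) = 4 - √(2*S + S) = 4 - √(3*S) = 4 - √3*√S)
(K(-1)*12)*(-99) + (1 + 2)*(0 + 5*4) = ((4 - √3*√(-1))*12)*(-99) + (1 + 2)*(0 + 5*4) = ((4 - √3*I)*12)*(-99) + 3*(0 + 20) = ((4 - I*√3)*12)*(-99) + 3*20 = (48 - 12*I*√3)*(-99) + 60 = (-4752 + 1188*I*√3) + 60 = -4692 + 1188*I*√3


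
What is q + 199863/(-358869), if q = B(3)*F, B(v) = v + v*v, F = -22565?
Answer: -32391582561/119623 ≈ -2.7078e+5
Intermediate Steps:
B(v) = v + v**2
q = -270780 (q = (3*(1 + 3))*(-22565) = (3*4)*(-22565) = 12*(-22565) = -270780)
q + 199863/(-358869) = -270780 + 199863/(-358869) = -270780 + 199863*(-1/358869) = -270780 - 66621/119623 = -32391582561/119623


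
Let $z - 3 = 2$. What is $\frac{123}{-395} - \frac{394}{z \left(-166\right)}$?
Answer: $\frac{5354}{32785} \approx 0.16331$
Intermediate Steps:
$z = 5$ ($z = 3 + 2 = 5$)
$\frac{123}{-395} - \frac{394}{z \left(-166\right)} = \frac{123}{-395} - \frac{394}{5 \left(-166\right)} = 123 \left(- \frac{1}{395}\right) - \frac{394}{-830} = - \frac{123}{395} - - \frac{197}{415} = - \frac{123}{395} + \frac{197}{415} = \frac{5354}{32785}$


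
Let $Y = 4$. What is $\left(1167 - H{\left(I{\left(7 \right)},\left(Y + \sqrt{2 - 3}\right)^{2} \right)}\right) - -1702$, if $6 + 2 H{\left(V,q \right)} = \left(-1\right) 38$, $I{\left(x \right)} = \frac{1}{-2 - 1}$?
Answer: $2891$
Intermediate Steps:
$I{\left(x \right)} = - \frac{1}{3}$ ($I{\left(x \right)} = \frac{1}{-3} = - \frac{1}{3}$)
$H{\left(V,q \right)} = -22$ ($H{\left(V,q \right)} = -3 + \frac{\left(-1\right) 38}{2} = -3 + \frac{1}{2} \left(-38\right) = -3 - 19 = -22$)
$\left(1167 - H{\left(I{\left(7 \right)},\left(Y + \sqrt{2 - 3}\right)^{2} \right)}\right) - -1702 = \left(1167 - -22\right) - -1702 = \left(1167 + 22\right) + 1702 = 1189 + 1702 = 2891$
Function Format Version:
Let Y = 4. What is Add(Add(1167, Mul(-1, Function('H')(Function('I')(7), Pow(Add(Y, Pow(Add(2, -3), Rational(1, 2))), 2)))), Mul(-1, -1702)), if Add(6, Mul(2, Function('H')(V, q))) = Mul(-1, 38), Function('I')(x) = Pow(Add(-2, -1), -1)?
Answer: 2891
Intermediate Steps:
Function('I')(x) = Rational(-1, 3) (Function('I')(x) = Pow(-3, -1) = Rational(-1, 3))
Function('H')(V, q) = -22 (Function('H')(V, q) = Add(-3, Mul(Rational(1, 2), Mul(-1, 38))) = Add(-3, Mul(Rational(1, 2), -38)) = Add(-3, -19) = -22)
Add(Add(1167, Mul(-1, Function('H')(Function('I')(7), Pow(Add(Y, Pow(Add(2, -3), Rational(1, 2))), 2)))), Mul(-1, -1702)) = Add(Add(1167, Mul(-1, -22)), Mul(-1, -1702)) = Add(Add(1167, 22), 1702) = Add(1189, 1702) = 2891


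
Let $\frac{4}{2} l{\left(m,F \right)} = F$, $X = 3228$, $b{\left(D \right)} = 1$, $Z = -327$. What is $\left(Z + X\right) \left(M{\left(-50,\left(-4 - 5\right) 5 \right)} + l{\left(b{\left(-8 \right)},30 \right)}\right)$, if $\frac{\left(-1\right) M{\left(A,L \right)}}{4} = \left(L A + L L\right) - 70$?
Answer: $-48751305$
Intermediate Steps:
$l{\left(m,F \right)} = \frac{F}{2}$
$M{\left(A,L \right)} = 280 - 4 L^{2} - 4 A L$ ($M{\left(A,L \right)} = - 4 \left(\left(L A + L L\right) - 70\right) = - 4 \left(\left(A L + L^{2}\right) - 70\right) = - 4 \left(\left(L^{2} + A L\right) - 70\right) = - 4 \left(-70 + L^{2} + A L\right) = 280 - 4 L^{2} - 4 A L$)
$\left(Z + X\right) \left(M{\left(-50,\left(-4 - 5\right) 5 \right)} + l{\left(b{\left(-8 \right)},30 \right)}\right) = \left(-327 + 3228\right) \left(\left(280 - 4 \left(\left(-4 - 5\right) 5\right)^{2} - - 200 \left(-4 - 5\right) 5\right) + \frac{1}{2} \cdot 30\right) = 2901 \left(\left(280 - 4 \left(\left(-9\right) 5\right)^{2} - - 200 \left(\left(-9\right) 5\right)\right) + 15\right) = 2901 \left(\left(280 - 4 \left(-45\right)^{2} - \left(-200\right) \left(-45\right)\right) + 15\right) = 2901 \left(\left(280 - 8100 - 9000\right) + 15\right) = 2901 \left(-16820 + 15\right) = 2901 \left(-16805\right) = -48751305$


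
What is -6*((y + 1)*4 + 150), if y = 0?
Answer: -924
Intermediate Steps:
-6*((y + 1)*4 + 150) = -6*((0 + 1)*4 + 150) = -6*(1*4 + 150) = -6*(4 + 150) = -6*154 = -924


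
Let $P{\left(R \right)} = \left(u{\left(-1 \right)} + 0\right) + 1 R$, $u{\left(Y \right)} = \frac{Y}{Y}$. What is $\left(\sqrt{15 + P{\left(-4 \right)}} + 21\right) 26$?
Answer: $546 + 52 \sqrt{3} \approx 636.07$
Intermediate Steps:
$u{\left(Y \right)} = 1$
$P{\left(R \right)} = 1 + R$ ($P{\left(R \right)} = \left(1 + 0\right) + 1 R = 1 + R$)
$\left(\sqrt{15 + P{\left(-4 \right)}} + 21\right) 26 = \left(\sqrt{15 + \left(1 - 4\right)} + 21\right) 26 = \left(\sqrt{15 - 3} + 21\right) 26 = \left(\sqrt{12} + 21\right) 26 = \left(2 \sqrt{3} + 21\right) 26 = \left(21 + 2 \sqrt{3}\right) 26 = 546 + 52 \sqrt{3}$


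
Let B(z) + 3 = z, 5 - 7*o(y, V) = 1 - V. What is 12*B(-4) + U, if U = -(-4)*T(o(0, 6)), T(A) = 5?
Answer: -64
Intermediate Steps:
o(y, V) = 4/7 + V/7 (o(y, V) = 5/7 - (1 - V)/7 = 5/7 + (-⅐ + V/7) = 4/7 + V/7)
B(z) = -3 + z
U = 20 (U = -(-4)*5 = -1*(-20) = 20)
12*B(-4) + U = 12*(-3 - 4) + 20 = 12*(-7) + 20 = -84 + 20 = -64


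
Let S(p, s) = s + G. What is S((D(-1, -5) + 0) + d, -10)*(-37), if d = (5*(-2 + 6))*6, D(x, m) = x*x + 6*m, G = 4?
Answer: 222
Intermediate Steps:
D(x, m) = x² + 6*m
d = 120 (d = (5*4)*6 = 20*6 = 120)
S(p, s) = 4 + s (S(p, s) = s + 4 = 4 + s)
S((D(-1, -5) + 0) + d, -10)*(-37) = (4 - 10)*(-37) = -6*(-37) = 222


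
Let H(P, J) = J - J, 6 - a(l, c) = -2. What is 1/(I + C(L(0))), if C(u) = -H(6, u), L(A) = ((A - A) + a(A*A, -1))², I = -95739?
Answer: -1/95739 ≈ -1.0445e-5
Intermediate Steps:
a(l, c) = 8 (a(l, c) = 6 - 1*(-2) = 6 + 2 = 8)
H(P, J) = 0
L(A) = 64 (L(A) = ((A - A) + 8)² = (0 + 8)² = 8² = 64)
C(u) = 0 (C(u) = -1*0 = 0)
1/(I + C(L(0))) = 1/(-95739 + 0) = 1/(-95739) = -1/95739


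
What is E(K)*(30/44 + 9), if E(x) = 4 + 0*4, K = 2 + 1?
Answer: 426/11 ≈ 38.727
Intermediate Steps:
K = 3
E(x) = 4 (E(x) = 4 + 0 = 4)
E(K)*(30/44 + 9) = 4*(30/44 + 9) = 4*(30*(1/44) + 9) = 4*(15/22 + 9) = 4*(213/22) = 426/11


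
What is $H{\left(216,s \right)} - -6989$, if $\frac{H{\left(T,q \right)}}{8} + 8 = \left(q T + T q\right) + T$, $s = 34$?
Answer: $126157$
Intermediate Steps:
$H{\left(T,q \right)} = -64 + 8 T + 16 T q$ ($H{\left(T,q \right)} = -64 + 8 \left(\left(q T + T q\right) + T\right) = -64 + 8 \left(\left(T q + T q\right) + T\right) = -64 + 8 \left(2 T q + T\right) = -64 + 8 \left(T + 2 T q\right) = -64 + \left(8 T + 16 T q\right) = -64 + 8 T + 16 T q$)
$H{\left(216,s \right)} - -6989 = \left(-64 + 8 \cdot 216 + 16 \cdot 216 \cdot 34\right) - -6989 = \left(-64 + 1728 + 117504\right) + 6989 = 119168 + 6989 = 126157$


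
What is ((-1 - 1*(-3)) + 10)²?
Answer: 144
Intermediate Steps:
((-1 - 1*(-3)) + 10)² = ((-1 + 3) + 10)² = (2 + 10)² = 12² = 144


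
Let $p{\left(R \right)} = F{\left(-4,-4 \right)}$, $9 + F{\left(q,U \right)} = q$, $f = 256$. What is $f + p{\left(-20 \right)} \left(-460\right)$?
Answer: $6236$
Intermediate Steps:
$F{\left(q,U \right)} = -9 + q$
$p{\left(R \right)} = -13$ ($p{\left(R \right)} = -9 - 4 = -13$)
$f + p{\left(-20 \right)} \left(-460\right) = 256 - -5980 = 256 + 5980 = 6236$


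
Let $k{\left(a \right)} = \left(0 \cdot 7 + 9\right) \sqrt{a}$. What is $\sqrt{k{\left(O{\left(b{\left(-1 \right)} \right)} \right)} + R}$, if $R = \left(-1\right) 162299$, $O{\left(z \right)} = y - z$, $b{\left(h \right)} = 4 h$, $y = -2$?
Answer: $\sqrt{-162299 + 9 \sqrt{2}} \approx 402.85 i$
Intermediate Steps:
$O{\left(z \right)} = -2 - z$
$R = -162299$
$k{\left(a \right)} = 9 \sqrt{a}$ ($k{\left(a \right)} = \left(0 + 9\right) \sqrt{a} = 9 \sqrt{a}$)
$\sqrt{k{\left(O{\left(b{\left(-1 \right)} \right)} \right)} + R} = \sqrt{9 \sqrt{-2 - 4 \left(-1\right)} - 162299} = \sqrt{9 \sqrt{-2 - -4} - 162299} = \sqrt{9 \sqrt{-2 + 4} - 162299} = \sqrt{9 \sqrt{2} - 162299} = \sqrt{-162299 + 9 \sqrt{2}}$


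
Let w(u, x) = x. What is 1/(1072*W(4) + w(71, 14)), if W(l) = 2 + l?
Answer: 1/6446 ≈ 0.00015514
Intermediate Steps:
1/(1072*W(4) + w(71, 14)) = 1/(1072*(2 + 4) + 14) = 1/(1072*6 + 14) = 1/(6432 + 14) = 1/6446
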